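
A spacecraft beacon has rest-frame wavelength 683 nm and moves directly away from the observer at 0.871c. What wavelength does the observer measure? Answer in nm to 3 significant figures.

Relativistic Doppler: λ_obs = λ_src √((1+β)/(1−β))
= 683 × √(1.8710/0.12900) = 683 × 3.8084 = 2600 nm

λ_obs ≈ 2600 nm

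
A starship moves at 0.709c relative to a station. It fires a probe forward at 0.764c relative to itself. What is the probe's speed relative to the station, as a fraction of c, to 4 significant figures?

u ≈ 0.9555c

Relativistic velocity addition: u = (u' + v)/(1 + u'v/c²)
= (0.764 + 0.709)/(1 + 0.764×0.709) = 1.473/1.54168 = 0.9555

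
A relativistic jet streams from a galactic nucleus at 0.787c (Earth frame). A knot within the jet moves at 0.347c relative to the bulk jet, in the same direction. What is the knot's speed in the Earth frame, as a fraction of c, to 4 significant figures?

Relativistic velocity addition: u = (u' + v)/(1 + u'v/c²)
= (0.347 + 0.787)/(1 + 0.347×0.787) = 1.134/1.27309 = 0.8907

u ≈ 0.8907c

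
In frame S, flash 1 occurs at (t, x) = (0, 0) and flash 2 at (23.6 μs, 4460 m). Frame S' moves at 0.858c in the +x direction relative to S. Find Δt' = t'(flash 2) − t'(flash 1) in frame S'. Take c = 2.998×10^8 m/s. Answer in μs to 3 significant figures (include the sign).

γ = 1/√(1 − 0.858²) = 1.9469
Δt' = γ(Δt − vΔx/c²) = 1.9469 × (23.6 μs − 0.858×4460 m / (2.998×10^8 m/s))
= 1.9469 × (10.836 μs) = 21.1 μs

Δt' ≈ 21.1 μs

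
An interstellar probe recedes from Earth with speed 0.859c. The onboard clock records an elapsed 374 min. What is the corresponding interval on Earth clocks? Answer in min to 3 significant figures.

Δt ≈ 731 min

γ = 1/√(1 − 0.859²) = 1.9532
Time dilation: Δt = γτ₀ = 1.9532 × 374 min = 731 min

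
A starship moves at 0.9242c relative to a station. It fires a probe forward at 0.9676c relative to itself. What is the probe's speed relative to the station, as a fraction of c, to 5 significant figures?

u ≈ 0.99870c

Relativistic velocity addition: u = (u' + v)/(1 + u'v/c²)
= (0.9676 + 0.9242)/(1 + 0.9676×0.9242) = 1.8918/1.894256 = 0.99870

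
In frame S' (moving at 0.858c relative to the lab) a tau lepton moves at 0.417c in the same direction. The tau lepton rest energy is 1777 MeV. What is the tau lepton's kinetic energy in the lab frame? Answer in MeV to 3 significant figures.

K ≈ 3390 MeV

u_lab = (0.417 + 0.858)/(1 + 0.417×0.858) = 0.939029
γ = 1/√(1 − 0.939029²) = 2.9083
K = (γ − 1)m₀c² = (2.9083 − 1) × 1777 = 1.9083 × 1777 = 3390 MeV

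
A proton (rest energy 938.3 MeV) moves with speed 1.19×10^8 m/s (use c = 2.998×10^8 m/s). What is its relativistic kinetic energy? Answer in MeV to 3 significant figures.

β = v/c = 1.19×10^8 / 2.998×10^8 = 0.39693
γ = 1/√(1 − 0.39693²) = 1.0895
K = (γ − 1)m₀c² = (1.0895 − 1) × 938.3 MeV = 0.089505 × 938.3 MeV = 84.0 MeV

K ≈ 84.0 MeV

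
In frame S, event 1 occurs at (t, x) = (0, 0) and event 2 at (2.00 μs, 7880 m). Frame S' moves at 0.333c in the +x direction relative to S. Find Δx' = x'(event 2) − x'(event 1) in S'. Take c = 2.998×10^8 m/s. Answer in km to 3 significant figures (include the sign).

Δx' ≈ 8.15 km

γ = 1/√(1 − 0.333²) = 1.0605
Δx' = γ(Δx − vΔt) = 1.0605 × (7880 m − 0.333×(2.998×10^8 m/s)×2.00×10^-6 s)
= 1.0605 × (7680.3 m) = 8.15 km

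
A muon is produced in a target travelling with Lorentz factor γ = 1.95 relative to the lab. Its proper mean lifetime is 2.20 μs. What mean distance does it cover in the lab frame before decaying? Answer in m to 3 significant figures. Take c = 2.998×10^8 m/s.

d ≈ 1100 m

β = √(1 − 1/γ²) = √(1 − 1/1.95²) = 0.85850
Dilated lifetime: Δt = γτ₀ = 1.95 × 2.20 μs = 4.2900 μs
d = vΔt = 0.85850c × 4.2900 μs = 2.5738×10^8 m/s × 4.2900×10^-6 s = 1100 m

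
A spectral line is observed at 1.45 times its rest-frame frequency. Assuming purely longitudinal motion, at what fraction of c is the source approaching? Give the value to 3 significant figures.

f_obs/f_src = √((1+β)/(1−β)) = 1.45  ⇒  (1+β)/(1−β) = 2.1025
β = |1 − D²|/(1 + D²) = |1 − 2.1025|/(1 + 2.1025) = 0.355

β ≈ 0.355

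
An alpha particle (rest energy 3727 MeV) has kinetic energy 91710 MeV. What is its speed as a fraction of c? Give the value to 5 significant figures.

β ≈ 0.99924

γ = 1 + K/(m₀c²) = 1 + 91710/3727 = 25.60692
β = √(1 − 1/γ²) = 0.99924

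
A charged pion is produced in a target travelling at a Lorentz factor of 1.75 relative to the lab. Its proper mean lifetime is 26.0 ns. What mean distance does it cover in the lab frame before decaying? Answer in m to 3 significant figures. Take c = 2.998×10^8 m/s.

β = √(1 − 1/γ²) = √(1 − 1/1.75²) = 0.82065
Dilated lifetime: Δt = γτ₀ = 1.75 × 26.0 ns = 45.500 ns
d = vΔt = 0.82065c × 45.500 ns = 2.4603×10^8 m/s × 4.5500×10^-8 s = 11.2 m

d ≈ 11.2 m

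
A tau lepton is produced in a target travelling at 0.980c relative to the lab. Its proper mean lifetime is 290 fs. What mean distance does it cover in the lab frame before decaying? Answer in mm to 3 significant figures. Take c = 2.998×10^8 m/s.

d ≈ 0.428 mm

γ = 1/√(1 − 0.980²) = 5.0252
Dilated lifetime: Δt = γτ₀ = 5.0252 × 290 fs = 1457.3 fs
d = vΔt = 0.980c × 1457.3 fs = 2.9380×10^8 m/s × 1.4573×10^-12 s = 0.428 mm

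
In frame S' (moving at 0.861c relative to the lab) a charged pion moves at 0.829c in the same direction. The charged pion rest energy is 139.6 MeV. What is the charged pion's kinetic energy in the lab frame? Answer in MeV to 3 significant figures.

K ≈ 702 MeV

u_lab = (0.829 + 0.861)/(1 + 0.829×0.861) = 0.986131
γ = 1/√(1 − 0.986131²) = 6.0251
K = (γ − 1)m₀c² = (6.0251 − 1) × 139.6 = 5.0251 × 139.6 = 702 MeV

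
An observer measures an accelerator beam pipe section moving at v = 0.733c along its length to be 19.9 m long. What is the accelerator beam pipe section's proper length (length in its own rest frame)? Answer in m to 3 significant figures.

γ = 1/√(1 − 0.733²) = 1.4701
L₀ = γL = 1.4701 × 19.9 = 29.3 m

L₀ ≈ 29.3 m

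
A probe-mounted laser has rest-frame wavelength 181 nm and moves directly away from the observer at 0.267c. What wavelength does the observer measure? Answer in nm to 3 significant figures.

λ_obs ≈ 238 nm

Relativistic Doppler: λ_obs = λ_src √((1+β)/(1−β))
= 181 × √(1.2670/0.73300) = 181 × 1.3147 = 238 nm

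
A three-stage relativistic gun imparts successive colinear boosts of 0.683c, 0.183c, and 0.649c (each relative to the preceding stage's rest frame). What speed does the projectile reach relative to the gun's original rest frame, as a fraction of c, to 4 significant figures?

Compose boost 2: (0.183 + 0.683)/(1 + 0.183×0.683) = 0.8660/1.12499 = 0.769785
Compose boost 3: (0.649 + 0.769785)/(1 + 0.649×0.769785) = 1.41879/1.49959 = 0.9461

u ≈ 0.9461c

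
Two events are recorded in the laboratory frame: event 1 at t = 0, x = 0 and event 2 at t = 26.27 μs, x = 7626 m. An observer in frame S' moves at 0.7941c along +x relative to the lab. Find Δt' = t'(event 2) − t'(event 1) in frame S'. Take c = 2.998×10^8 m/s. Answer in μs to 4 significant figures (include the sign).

Δt' ≈ 9.988 μs

γ = 1/√(1 − 0.7941²) = 1.64531
Δt' = γ(Δt − vΔx/c²) = 1.64531 × (26.27 μs − 0.7941×7626 m / (2.998×10^8 m/s))
= 1.64531 × (6.07051 μs) = 9.988 μs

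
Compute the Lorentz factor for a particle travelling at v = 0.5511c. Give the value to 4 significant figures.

γ ≈ 1.198

γ = 1/√(1 − β²) = 1/√(1 − 0.5511²) = 1/√(0.696289) = 1.198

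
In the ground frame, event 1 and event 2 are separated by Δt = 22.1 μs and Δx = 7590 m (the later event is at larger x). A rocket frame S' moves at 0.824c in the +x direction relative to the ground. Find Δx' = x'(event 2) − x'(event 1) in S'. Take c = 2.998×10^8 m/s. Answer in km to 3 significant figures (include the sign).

Δx' ≈ 3.76 km

γ = 1/√(1 − 0.824²) = 1.7649
Δx' = γ(Δx − vΔt) = 1.7649 × (7590 m − 0.824×(2.998×10^8 m/s)×22.1×10^-6 s)
= 1.7649 × (2130.5 m) = 3.76 km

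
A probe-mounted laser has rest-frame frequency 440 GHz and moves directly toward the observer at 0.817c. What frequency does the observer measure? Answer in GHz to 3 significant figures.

Relativistic Doppler: f_obs = f_src √((1+β)/(1−β))
= 440 × √(1.8170/0.18300) = 440 × 3.1510 = 1390 GHz

f_obs ≈ 1390 GHz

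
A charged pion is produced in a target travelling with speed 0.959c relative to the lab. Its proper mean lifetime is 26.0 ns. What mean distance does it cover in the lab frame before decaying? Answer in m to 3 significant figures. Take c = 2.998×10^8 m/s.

d ≈ 26.4 m

γ = 1/√(1 − 0.959²) = 3.5285
Dilated lifetime: Δt = γτ₀ = 3.5285 × 26.0 ns = 91.741 ns
d = vΔt = 0.959c × 91.741 ns = 2.8751×10^8 m/s × 9.1741×10^-8 s = 26.4 m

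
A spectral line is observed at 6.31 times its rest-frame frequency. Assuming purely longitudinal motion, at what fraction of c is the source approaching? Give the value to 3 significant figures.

f_obs/f_src = √((1+β)/(1−β)) = 6.31  ⇒  (1+β)/(1−β) = 39.816
β = |1 − D²|/(1 + D²) = |1 − 39.816|/(1 + 39.816) = 0.951

β ≈ 0.951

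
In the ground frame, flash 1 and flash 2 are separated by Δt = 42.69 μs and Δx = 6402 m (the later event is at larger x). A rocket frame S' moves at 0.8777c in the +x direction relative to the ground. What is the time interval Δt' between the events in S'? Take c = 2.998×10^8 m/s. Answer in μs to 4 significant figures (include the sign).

γ = 1/√(1 − 0.8777²) = 2.08677
Δt' = γ(Δt − vΔx/c²) = 2.08677 × (42.69 μs − 0.8777×6402 m / (2.998×10^8 m/s))
= 2.08677 × (23.9474 μs) = 49.97 μs

Δt' ≈ 49.97 μs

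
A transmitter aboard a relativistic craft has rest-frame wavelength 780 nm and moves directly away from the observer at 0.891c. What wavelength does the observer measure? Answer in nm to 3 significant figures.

Relativistic Doppler: λ_obs = λ_src √((1+β)/(1−β))
= 780 × √(1.8910/0.10900) = 780 × 4.1652 = 3250 nm

λ_obs ≈ 3250 nm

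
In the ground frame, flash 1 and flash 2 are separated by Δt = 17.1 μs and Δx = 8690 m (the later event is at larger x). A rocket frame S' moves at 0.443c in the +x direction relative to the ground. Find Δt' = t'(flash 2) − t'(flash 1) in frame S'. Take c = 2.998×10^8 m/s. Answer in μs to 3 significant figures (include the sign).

Δt' ≈ 4.75 μs

γ = 1/√(1 − 0.443²) = 1.1154
Δt' = γ(Δt − vΔx/c²) = 1.1154 × (17.1 μs − 0.443×8690 m / (2.998×10^8 m/s))
= 1.1154 × (4.2592 μs) = 4.75 μs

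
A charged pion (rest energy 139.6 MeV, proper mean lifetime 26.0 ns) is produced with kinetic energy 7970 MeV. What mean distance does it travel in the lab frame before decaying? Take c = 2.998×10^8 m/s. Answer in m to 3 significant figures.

d ≈ 453 m

γ = 1 + K/(m₀c²) = 1 + 7970/139.6 = 58.092
β = √(1 − 1/γ²) = 0.99985
Dilated lifetime: γτ₀ = 58.092 × 26.0 ns = 1510.4 ns
d = βc·γτ₀ = 0.99985 × (2.998×10^8 m/s) × 1.5104×10^-6 s = 453 m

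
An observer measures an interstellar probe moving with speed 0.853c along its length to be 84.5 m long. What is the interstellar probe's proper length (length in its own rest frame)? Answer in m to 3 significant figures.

L₀ ≈ 162 m

γ = 1/√(1 − 0.853²) = 1.9160
L₀ = γL = 1.9160 × 84.5 = 162 m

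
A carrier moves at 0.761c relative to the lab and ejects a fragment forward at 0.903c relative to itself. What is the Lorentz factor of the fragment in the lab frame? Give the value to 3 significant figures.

γ ≈ 6.05

u_lab = (0.903 + 0.761)/(1 + 0.903×0.761) = 1.664/1.68718 = 0.986259
γ = 1/√(1 − 0.986259²) = 6.05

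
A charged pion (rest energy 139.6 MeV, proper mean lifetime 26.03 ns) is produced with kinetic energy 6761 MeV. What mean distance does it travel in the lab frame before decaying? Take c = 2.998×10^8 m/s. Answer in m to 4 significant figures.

d ≈ 385.7 m

γ = 1 + K/(m₀c²) = 1 + 6761/139.6 = 49.4312
β = √(1 − 1/γ²) = 0.999795
Dilated lifetime: γτ₀ = 49.4312 × 26.03 ns = 1286.69 ns
d = βc·γτ₀ = 0.999795 × (2.998×10^8 m/s) × 1.28669×10^-6 s = 385.7 m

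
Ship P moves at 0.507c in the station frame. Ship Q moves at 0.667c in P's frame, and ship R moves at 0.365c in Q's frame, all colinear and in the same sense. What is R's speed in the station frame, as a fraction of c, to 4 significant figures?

u ≈ 0.9410c

Compose boost 2: (0.667 + 0.507)/(1 + 0.667×0.507) = 1.174/1.33817 = 0.877318
Compose boost 3: (0.365 + 0.877318)/(1 + 0.365×0.877318) = 1.24232/1.32022 = 0.9410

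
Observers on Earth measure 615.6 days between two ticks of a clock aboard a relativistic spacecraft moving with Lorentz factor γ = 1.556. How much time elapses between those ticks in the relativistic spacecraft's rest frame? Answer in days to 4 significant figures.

τ₀ ≈ 395.6 days

γ = 1.556 (given)
Proper time: τ₀ = Δt/γ = 615.6/1.556 = 395.6 days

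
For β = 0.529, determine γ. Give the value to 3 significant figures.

γ = 1/√(1 − β²) = 1/√(1 − 0.529²) = 1/√(0.72016) = 1.18

γ ≈ 1.18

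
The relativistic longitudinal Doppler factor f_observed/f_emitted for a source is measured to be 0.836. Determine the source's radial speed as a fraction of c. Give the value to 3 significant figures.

β ≈ 0.177

f_obs/f_src = √((1−β)/(1+β)) = 0.836  ⇒  (1−β)/(1+β) = 0.69890
β = |1 − D²|/(1 + D²) = |1 − 0.69890|/(1 + 0.69890) = 0.177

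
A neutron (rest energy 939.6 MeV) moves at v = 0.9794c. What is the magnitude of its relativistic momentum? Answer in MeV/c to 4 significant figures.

p ≈ 4557 MeV/c

γ = 1/√(1 − 0.9794²) = 4.95222
p = γβm₀c = 4.95222 × 0.9794 × 939.6 MeV/c = 4557 MeV/c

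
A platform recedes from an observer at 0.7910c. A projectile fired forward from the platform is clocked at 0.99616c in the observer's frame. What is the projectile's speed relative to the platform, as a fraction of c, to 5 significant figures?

u' ≈ 0.96756c

Inverse velocity addition: u' = (u − v)/(1 − uv/c²)
= (0.99616 − 0.7910)/(1 − 0.99616×0.7910) = 0.20516/0.2120374 = 0.96756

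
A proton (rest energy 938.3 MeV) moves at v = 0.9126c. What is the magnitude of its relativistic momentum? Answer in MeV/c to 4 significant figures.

p ≈ 2094 MeV/c

γ = 1/√(1 − 0.9126²) = 2.44586
p = γβm₀c = 2.44586 × 0.9126 × 938.3 MeV/c = 2094 MeV/c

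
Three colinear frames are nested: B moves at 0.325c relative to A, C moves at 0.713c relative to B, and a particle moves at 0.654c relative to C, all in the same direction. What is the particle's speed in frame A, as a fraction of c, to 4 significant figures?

Compose boost 2: (0.713 + 0.325)/(1 + 0.713×0.325) = 1.038/1.23172 = 0.842721
Compose boost 3: (0.654 + 0.842721)/(1 + 0.654×0.842721) = 1.49672/1.55114 = 0.9649

u ≈ 0.9649c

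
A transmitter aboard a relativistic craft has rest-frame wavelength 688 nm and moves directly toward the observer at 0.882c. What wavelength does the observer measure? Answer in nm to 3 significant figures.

λ_obs ≈ 172 nm

Relativistic Doppler: λ_obs = λ_src √((1−β)/(1+β))
= 688 × √(0.11800/1.8820) = 688 × 0.25040 = 172 nm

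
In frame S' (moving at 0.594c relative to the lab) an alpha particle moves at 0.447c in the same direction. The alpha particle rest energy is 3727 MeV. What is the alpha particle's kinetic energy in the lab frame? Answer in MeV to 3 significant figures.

K ≈ 2830 MeV

u_lab = (0.447 + 0.594)/(1 + 0.447×0.594) = 0.822588
γ = 1/√(1 − 0.822588²) = 1.7586
K = (γ − 1)m₀c² = (1.7586 − 1) × 3727 = 0.75859 × 3727 = 2830 MeV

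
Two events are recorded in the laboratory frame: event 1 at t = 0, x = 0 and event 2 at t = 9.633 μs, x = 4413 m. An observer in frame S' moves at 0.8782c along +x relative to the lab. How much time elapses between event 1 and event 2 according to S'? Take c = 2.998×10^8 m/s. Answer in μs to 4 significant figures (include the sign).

Δt' ≈ -6.887 μs

γ = 1/√(1 − 0.8782²) = 2.09077
Δt' = γ(Δt − vΔx/c²) = 2.09077 × (9.633 μs − 0.8782×4413 m / (2.998×10^8 m/s))
= 2.09077 × (-3.29394 μs) = -6.887 μs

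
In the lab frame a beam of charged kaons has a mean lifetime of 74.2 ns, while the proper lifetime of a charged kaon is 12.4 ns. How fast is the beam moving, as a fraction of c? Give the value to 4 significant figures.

γ = Δt/τ₀ = 74.2/12.4 = 5.98387
β = √(1 − 1/γ²) = √(1 − 1/5.98387²) = 0.9859

β ≈ 0.9859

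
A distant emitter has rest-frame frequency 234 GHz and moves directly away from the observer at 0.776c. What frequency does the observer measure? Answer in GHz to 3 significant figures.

Relativistic Doppler: f_obs = f_src √((1−β)/(1+β))
= 234 × √(0.22400/1.7760) = 234 × 0.35514 = 83.1 GHz

f_obs ≈ 83.1 GHz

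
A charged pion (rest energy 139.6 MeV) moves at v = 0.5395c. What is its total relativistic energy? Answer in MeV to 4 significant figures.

E ≈ 165.8 MeV

γ = 1/√(1 − 0.5395²) = 1.18767
E = γm₀c² = 1.18767 × 139.6 MeV = 165.8 MeV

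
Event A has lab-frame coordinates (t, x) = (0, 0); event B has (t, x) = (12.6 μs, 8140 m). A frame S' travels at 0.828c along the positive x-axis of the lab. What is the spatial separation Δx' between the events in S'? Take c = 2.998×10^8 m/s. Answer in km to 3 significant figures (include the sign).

γ = 1/√(1 − 0.828²) = 1.7834
Δx' = γ(Δx − vΔt) = 1.7834 × (8140 m − 0.828×(2.998×10^8 m/s)×12.6×10^-6 s)
= 1.7834 × (5012.2 m) = 8.94 km

Δx' ≈ 8.94 km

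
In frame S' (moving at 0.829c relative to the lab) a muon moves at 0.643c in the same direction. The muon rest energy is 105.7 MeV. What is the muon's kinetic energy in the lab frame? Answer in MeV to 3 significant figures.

u_lab = (0.643 + 0.829)/(1 + 0.643×0.829) = 0.960179
γ = 1/√(1 − 0.960179²) = 3.5793
K = (γ − 1)m₀c² = (3.5793 − 1) × 105.7 = 2.5793 × 105.7 = 273 MeV

K ≈ 273 MeV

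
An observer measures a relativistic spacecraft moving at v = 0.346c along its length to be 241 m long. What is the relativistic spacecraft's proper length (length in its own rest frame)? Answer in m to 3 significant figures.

γ = 1/√(1 − 0.346²) = 1.0658
L₀ = γL = 1.0658 × 241 = 257 m

L₀ ≈ 257 m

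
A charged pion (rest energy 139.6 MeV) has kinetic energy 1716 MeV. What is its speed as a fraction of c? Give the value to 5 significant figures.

γ = 1 + K/(m₀c²) = 1 + 1716/139.6 = 13.29226
β = √(1 − 1/γ²) = 0.99717

β ≈ 0.99717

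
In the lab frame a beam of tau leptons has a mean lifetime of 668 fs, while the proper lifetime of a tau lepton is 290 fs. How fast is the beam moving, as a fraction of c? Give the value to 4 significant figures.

γ = Δt/τ₀ = 668/290 = 2.30345
β = √(1 − 1/γ²) = √(1 − 1/2.30345²) = 0.9008

β ≈ 0.9008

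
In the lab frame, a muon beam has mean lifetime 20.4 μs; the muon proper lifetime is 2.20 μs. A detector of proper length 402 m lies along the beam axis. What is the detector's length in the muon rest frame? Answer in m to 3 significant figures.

Time dilation ⇒ γ = Δt/τ₀ = 20.4/2.20 = 9.2727
Length contraction: L = L₀/γ = 402/9.2727 = 43.4 m

L ≈ 43.4 m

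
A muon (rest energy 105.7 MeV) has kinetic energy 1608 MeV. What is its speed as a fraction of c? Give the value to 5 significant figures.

γ = 1 + K/(m₀c²) = 1 + 1608/105.7 = 16.21287
β = √(1 − 1/γ²) = 0.99810

β ≈ 0.99810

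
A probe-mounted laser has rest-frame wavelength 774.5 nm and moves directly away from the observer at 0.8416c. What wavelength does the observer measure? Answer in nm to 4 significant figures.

λ_obs ≈ 2641 nm

Relativistic Doppler: λ_obs = λ_src √((1+β)/(1−β))
= 774.5 × √(1.84160/0.158400) = 774.5 × 3.40973 = 2641 nm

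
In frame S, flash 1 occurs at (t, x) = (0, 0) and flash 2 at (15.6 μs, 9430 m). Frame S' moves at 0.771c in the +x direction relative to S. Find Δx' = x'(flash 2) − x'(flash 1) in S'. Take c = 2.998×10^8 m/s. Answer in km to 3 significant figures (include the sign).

γ = 1/√(1 − 0.771²) = 1.5703
Δx' = γ(Δx − vΔt) = 1.5703 × (9430 m − 0.771×(2.998×10^8 m/s)×15.6×10^-6 s)
= 1.5703 × (5824.1 m) = 9.15 km

Δx' ≈ 9.15 km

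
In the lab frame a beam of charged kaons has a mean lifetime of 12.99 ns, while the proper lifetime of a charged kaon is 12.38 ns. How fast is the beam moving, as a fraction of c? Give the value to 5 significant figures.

γ = Δt/τ₀ = 12.99/12.38 = 1.049273
β = √(1 − 1/γ²) = √(1 − 1/1.049273²) = 0.30284

β ≈ 0.30284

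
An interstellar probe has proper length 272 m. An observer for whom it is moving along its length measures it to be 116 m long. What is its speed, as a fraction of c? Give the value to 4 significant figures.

β ≈ 0.9045

γ = L₀/L = 272/116 = 2.34483
β = √(1 − 1/γ²) = 0.9045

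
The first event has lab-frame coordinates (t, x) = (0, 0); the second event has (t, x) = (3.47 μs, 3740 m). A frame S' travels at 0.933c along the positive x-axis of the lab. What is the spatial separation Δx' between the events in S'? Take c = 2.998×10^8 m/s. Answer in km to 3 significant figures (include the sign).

Δx' ≈ 7.70 km

γ = 1/√(1 − 0.933²) = 2.7787
Δx' = γ(Δx − vΔt) = 2.7787 × (3740 m − 0.933×(2.998×10^8 m/s)×3.47×10^-6 s)
= 2.7787 × (2769.4 m) = 7.70 km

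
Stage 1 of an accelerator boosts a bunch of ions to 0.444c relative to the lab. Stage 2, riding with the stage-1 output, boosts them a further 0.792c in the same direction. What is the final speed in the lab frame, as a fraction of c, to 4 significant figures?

Compose boost 2: (0.792 + 0.444)/(1 + 0.792×0.444) = 1.236/1.35165 = 0.9144

u ≈ 0.9144c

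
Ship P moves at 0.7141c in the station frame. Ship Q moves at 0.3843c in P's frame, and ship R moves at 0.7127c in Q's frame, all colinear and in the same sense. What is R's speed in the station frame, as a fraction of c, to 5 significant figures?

u ≈ 0.97542c

Compose boost 2: (0.3843 + 0.7141)/(1 + 0.3843×0.7141) = 1.0984/1.274429 = 0.8618764
Compose boost 3: (0.7127 + 0.8618764)/(1 + 0.7127×0.8618764) = 1.574576/1.614259 = 0.97542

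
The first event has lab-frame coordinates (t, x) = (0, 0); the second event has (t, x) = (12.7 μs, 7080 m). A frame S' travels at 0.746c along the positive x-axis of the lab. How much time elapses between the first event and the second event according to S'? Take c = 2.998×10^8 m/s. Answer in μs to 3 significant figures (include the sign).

γ = 1/√(1 − 0.746²) = 1.5016
Δt' = γ(Δt − vΔx/c²) = 1.5016 × (12.7 μs − 0.746×7080 m / (2.998×10^8 m/s))
= 1.5016 × (-4.9173 μs) = -7.38 μs

Δt' ≈ -7.38 μs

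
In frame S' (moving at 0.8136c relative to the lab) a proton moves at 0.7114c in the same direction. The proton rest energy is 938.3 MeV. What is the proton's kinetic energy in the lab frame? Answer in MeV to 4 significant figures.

u_lab = (0.7114 + 0.8136)/(1 + 0.7114×0.8136) = 0.9659265
γ = 1/√(1 − 0.9659265²) = 3.86374
K = (γ − 1)m₀c² = (3.86374 − 1) × 938.3 = 2.86374 × 938.3 = 2687 MeV

K ≈ 2687 MeV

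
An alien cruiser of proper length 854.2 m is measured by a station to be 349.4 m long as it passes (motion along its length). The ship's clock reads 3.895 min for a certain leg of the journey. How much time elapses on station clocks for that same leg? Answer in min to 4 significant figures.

Δt ≈ 9.522 min

Length contraction ⇒ γ = L₀/L = 854.2/349.4 = 2.44476
Time dilation: Δt = γτ₀ = 2.44476 × 3.895 min = 9.522 min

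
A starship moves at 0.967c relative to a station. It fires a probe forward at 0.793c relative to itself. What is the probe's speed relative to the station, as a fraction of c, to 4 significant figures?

u ≈ 0.9961c

Relativistic velocity addition: u = (u' + v)/(1 + u'v/c²)
= (0.793 + 0.967)/(1 + 0.793×0.967) = 1.760/1.76683 = 0.9961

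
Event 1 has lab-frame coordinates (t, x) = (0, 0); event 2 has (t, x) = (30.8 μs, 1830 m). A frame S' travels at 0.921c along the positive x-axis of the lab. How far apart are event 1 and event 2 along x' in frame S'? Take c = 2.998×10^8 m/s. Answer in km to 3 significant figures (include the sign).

Δx' ≈ -17.1 km

γ = 1/√(1 − 0.921²) = 2.5670
Δx' = γ(Δx − vΔt) = 2.5670 × (1830 m − 0.921×(2.998×10^8 m/s)×30.8×10^-6 s)
= 2.5670 × (-6674.4 m) = -17.1 km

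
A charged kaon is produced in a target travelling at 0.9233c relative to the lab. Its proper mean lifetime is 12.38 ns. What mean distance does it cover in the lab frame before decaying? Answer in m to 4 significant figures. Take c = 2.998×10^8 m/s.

d ≈ 8.922 m

γ = 1/√(1 − 0.9233²) = 2.60363
Dilated lifetime: Δt = γτ₀ = 2.60363 × 12.38 ns = 32.2329 ns
d = vΔt = 0.9233c × 32.2329 ns = 2.76805×10^8 m/s × 3.22329×10^-8 s = 8.922 m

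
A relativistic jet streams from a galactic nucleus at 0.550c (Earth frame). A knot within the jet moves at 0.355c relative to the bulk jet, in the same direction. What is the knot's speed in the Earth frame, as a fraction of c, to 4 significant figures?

u ≈ 0.7572c

Relativistic velocity addition: u = (u' + v)/(1 + u'v/c²)
= (0.355 + 0.550)/(1 + 0.355×0.550) = 0.9050/1.19525 = 0.7572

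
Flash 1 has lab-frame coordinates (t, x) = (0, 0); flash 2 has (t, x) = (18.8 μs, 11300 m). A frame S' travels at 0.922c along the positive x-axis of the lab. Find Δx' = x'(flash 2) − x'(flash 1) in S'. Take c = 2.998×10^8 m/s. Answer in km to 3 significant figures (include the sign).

γ = 1/√(1 − 0.922²) = 2.5827
Δx' = γ(Δx − vΔt) = 2.5827 × (11300 m − 0.922×(2.998×10^8 m/s)×18.8×10^-6 s)
= 2.5827 × (6103.4 m) = 15.8 km

Δx' ≈ 15.8 km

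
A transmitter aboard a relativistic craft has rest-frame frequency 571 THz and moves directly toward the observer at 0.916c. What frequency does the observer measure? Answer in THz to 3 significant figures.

Relativistic Doppler: f_obs = f_src √((1+β)/(1−β))
= 571 × √(1.9160/0.084000) = 571 × 4.7759 = 2730 THz

f_obs ≈ 2730 THz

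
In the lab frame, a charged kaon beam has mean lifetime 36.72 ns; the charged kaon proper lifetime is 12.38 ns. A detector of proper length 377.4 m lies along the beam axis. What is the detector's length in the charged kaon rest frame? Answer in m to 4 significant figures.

L ≈ 127.2 m

Time dilation ⇒ γ = Δt/τ₀ = 36.72/12.38 = 2.96607
Length contraction: L = L₀/γ = 377.4/2.96607 = 127.2 m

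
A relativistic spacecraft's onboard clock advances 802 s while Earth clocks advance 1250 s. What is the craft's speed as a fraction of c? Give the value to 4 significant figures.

β ≈ 0.7670

γ = Δt/τ₀ = 1250/802 = 1.55860
β = √(1 − 1/γ²) = √(1 − 1/1.55860²) = 0.7670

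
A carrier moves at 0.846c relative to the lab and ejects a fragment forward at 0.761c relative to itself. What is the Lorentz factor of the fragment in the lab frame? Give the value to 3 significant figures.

u_lab = (0.761 + 0.846)/(1 + 0.761×0.846) = 1.607/1.64381 = 0.977609
γ = 1/√(1 − 0.977609²) = 4.75

γ ≈ 4.75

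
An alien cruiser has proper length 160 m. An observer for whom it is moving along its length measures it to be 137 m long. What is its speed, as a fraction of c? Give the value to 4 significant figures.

β ≈ 0.5166

γ = L₀/L = 160/137 = 1.16788
β = √(1 − 1/γ²) = 0.5166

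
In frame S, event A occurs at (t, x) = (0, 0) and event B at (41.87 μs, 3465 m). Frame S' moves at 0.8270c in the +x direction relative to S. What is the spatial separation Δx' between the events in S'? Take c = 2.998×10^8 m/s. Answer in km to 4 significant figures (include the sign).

γ = 1/√(1 − 0.8270²) = 1.77872
Δx' = γ(Δx − vΔt) = 1.77872 × (3465 m − 0.8270×(2.998×10^8 m/s)×41.87×10^-6 s)
= 1.77872 × (-6916.02 m) = -12.30 km

Δx' ≈ -12.30 km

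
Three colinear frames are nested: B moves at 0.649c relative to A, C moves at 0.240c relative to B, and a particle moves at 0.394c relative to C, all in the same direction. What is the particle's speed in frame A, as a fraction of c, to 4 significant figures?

u ≈ 0.8927c

Compose boost 2: (0.240 + 0.649)/(1 + 0.240×0.649) = 0.8890/1.15576 = 0.769191
Compose boost 3: (0.394 + 0.769191)/(1 + 0.394×0.769191) = 1.16319/1.30306 = 0.8927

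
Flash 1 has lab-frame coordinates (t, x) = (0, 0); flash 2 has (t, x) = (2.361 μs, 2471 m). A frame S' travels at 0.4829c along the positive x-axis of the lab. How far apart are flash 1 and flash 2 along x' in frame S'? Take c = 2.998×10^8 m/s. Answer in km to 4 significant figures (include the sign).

Δx' ≈ 2.431 km

γ = 1/√(1 − 0.4829²) = 1.14198
Δx' = γ(Δx − vΔt) = 1.14198 × (2471 m − 0.4829×(2.998×10^8 m/s)×2.361×10^-6 s)
= 1.14198 × (2129.19 m) = 2.431 km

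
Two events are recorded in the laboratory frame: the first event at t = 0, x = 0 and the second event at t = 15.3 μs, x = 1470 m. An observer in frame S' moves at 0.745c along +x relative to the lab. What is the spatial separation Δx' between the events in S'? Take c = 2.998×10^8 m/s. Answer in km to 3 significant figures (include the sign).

Δx' ≈ -2.92 km

γ = 1/√(1 − 0.745²) = 1.4991
Δx' = γ(Δx − vΔt) = 1.4991 × (1470 m − 0.745×(2.998×10^8 m/s)×15.3×10^-6 s)
= 1.4991 × (-1947.3 m) = -2.92 km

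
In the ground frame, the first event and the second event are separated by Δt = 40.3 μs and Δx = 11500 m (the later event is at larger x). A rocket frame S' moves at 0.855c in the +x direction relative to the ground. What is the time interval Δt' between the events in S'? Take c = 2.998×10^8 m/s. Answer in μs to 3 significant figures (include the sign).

Δt' ≈ 14.5 μs

γ = 1/√(1 − 0.855²) = 1.9282
Δt' = γ(Δt − vΔx/c²) = 1.9282 × (40.3 μs − 0.855×11500 m / (2.998×10^8 m/s))
= 1.9282 × (7.5031 μs) = 14.5 μs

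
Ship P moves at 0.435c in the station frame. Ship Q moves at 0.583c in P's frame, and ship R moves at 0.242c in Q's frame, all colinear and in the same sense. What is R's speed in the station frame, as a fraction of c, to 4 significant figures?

Compose boost 2: (0.583 + 0.435)/(1 + 0.583×0.435) = 1.018/1.25360 = 0.812058
Compose boost 3: (0.242 + 0.812058)/(1 + 0.242×0.812058) = 1.05406/1.19652 = 0.8809

u ≈ 0.8809c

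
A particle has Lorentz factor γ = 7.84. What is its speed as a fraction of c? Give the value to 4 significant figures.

β ≈ 0.9918

β = √(1 − 1/γ²) = √(1 − 1/7.84²) = √(0.983731) = 0.9918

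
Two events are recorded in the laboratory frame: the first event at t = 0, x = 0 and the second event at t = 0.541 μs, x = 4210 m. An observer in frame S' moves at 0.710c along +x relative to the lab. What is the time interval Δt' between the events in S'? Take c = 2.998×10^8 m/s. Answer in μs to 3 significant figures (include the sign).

Δt' ≈ -13.4 μs

γ = 1/√(1 − 0.710²) = 1.4200
Δt' = γ(Δt − vΔx/c²) = 1.4200 × (0.541 μs − 0.710×4210 m / (2.998×10^8 m/s))
= 1.4200 × (-9.4293 μs) = -13.4 μs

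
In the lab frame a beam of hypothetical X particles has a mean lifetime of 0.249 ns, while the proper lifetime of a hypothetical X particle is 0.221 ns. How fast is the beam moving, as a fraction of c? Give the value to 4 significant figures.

γ = Δt/τ₀ = 0.249/0.221 = 1.12670
β = √(1 − 1/γ²) = √(1 − 1/1.12670²) = 0.4607

β ≈ 0.4607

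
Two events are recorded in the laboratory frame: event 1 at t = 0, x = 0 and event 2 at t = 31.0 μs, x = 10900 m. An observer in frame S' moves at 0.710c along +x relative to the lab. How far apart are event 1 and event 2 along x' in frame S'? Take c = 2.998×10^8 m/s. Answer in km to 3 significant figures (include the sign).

γ = 1/√(1 − 0.710²) = 1.4200
Δx' = γ(Δx − vΔt) = 1.4200 × (10900 m − 0.710×(2.998×10^8 m/s)×31.0×10^-6 s)
= 1.4200 × (4301.4 m) = 6.11 km

Δx' ≈ 6.11 km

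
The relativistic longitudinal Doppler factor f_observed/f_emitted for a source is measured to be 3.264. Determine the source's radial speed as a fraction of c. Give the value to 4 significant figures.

f_obs/f_src = √((1+β)/(1−β)) = 3.264  ⇒  (1+β)/(1−β) = 10.6537
β = |1 − D²|/(1 + D²) = |1 − 10.6537|/(1 + 10.6537) = 0.8284

β ≈ 0.8284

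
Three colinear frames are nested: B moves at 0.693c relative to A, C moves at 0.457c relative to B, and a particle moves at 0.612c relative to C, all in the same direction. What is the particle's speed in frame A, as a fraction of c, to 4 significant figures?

Compose boost 2: (0.457 + 0.693)/(1 + 0.457×0.693) = 1.150/1.31670 = 0.873395
Compose boost 3: (0.612 + 0.873395)/(1 + 0.612×0.873395) = 1.48539/1.53452 = 0.9680

u ≈ 0.9680c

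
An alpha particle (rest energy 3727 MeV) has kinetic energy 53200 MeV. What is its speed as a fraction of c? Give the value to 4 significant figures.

β ≈ 0.9979

γ = 1 + K/(m₀c²) = 1 + 53200/3727 = 15.2742
β = √(1 − 1/γ²) = 0.9979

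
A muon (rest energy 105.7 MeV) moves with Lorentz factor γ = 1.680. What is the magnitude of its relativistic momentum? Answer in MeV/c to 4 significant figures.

β = √(1 − 1/γ²) = √(1 − 1/1.680²) = 0.803549
p = γβm₀c = 1.680 × 0.803549 × 105.7 MeV/c = 142.7 MeV/c

p ≈ 142.7 MeV/c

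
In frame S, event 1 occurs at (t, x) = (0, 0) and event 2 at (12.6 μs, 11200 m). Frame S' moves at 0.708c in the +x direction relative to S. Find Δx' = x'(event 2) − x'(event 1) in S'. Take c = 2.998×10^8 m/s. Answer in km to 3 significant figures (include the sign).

γ = 1/√(1 − 0.708²) = 1.4160
Δx' = γ(Δx − vΔt) = 1.4160 × (11200 m − 0.708×(2.998×10^8 m/s)×12.6×10^-6 s)
= 1.4160 × (8525.5 m) = 12.1 km

Δx' ≈ 12.1 km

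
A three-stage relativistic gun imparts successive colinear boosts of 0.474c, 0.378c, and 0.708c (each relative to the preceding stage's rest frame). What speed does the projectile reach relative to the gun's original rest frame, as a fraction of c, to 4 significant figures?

Compose boost 2: (0.378 + 0.474)/(1 + 0.378×0.474) = 0.8520/1.17917 = 0.722541
Compose boost 3: (0.708 + 0.722541)/(1 + 0.708×0.722541) = 1.43054/1.51156 = 0.9464

u ≈ 0.9464c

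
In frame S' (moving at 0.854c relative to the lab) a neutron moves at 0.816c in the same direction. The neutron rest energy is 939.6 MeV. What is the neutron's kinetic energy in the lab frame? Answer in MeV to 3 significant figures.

K ≈ 4360 MeV

u_lab = (0.816 + 0.854)/(1 + 0.816×0.854) = 0.984168
γ = 1/√(1 − 0.984168²) = 5.6422
K = (γ − 1)m₀c² = (5.6422 − 1) × 939.6 = 4.6422 × 939.6 = 4360 MeV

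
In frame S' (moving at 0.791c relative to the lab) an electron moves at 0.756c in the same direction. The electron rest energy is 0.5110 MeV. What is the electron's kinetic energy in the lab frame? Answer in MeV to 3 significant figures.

u_lab = (0.756 + 0.791)/(1 + 0.756×0.791) = 0.968088
γ = 1/√(1 − 0.968088²) = 3.9902
K = (γ − 1)m₀c² = (3.9902 − 1) × 0.5110 = 2.9902 × 0.5110 = 1.53 MeV

K ≈ 1.53 MeV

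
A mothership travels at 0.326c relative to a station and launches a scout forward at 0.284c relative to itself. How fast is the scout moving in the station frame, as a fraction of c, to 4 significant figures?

u ≈ 0.5583c

Compose boost 2: (0.284 + 0.326)/(1 + 0.284×0.326) = 0.6100/1.09258 = 0.5583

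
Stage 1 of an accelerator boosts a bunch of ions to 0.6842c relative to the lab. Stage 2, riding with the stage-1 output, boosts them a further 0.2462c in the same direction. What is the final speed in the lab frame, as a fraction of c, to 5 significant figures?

Compose boost 2: (0.2462 + 0.6842)/(1 + 0.2462×0.6842) = 0.93040/1.168450 = 0.79627

u ≈ 0.79627c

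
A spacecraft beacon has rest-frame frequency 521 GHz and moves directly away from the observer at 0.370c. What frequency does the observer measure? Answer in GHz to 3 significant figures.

f_obs ≈ 353 GHz

Relativistic Doppler: f_obs = f_src √((1−β)/(1+β))
= 521 × √(0.63000/1.3700) = 521 × 0.67813 = 353 GHz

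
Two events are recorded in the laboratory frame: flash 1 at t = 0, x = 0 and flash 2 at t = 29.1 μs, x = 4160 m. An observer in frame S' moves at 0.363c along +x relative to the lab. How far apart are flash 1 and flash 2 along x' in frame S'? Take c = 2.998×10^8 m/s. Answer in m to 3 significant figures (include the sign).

Δx' ≈ 1070 m

γ = 1/√(1 − 0.363²) = 1.0732
Δx' = γ(Δx − vΔt) = 1.0732 × (4160 m − 0.363×(2.998×10^8 m/s)×29.1×10^-6 s)
= 1.0732 × (993.12 m) = 1070 m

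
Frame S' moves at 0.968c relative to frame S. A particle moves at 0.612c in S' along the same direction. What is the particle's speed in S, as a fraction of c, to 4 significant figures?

u ≈ 0.9922c

Relativistic velocity addition: u = (u' + v)/(1 + u'v/c²)
= (0.612 + 0.968)/(1 + 0.612×0.968) = 1.580/1.59242 = 0.9922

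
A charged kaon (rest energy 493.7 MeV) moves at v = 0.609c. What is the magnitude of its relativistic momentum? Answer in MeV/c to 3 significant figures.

p ≈ 379 MeV/c

γ = 1/√(1 − 0.609²) = 1.2608
p = γβm₀c = 1.2608 × 0.609 × 493.7 MeV/c = 379 MeV/c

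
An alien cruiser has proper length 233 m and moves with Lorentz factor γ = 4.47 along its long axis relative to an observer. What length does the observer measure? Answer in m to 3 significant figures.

γ = 4.47 (given)
Length contraction: L = L₀/γ = 233/4.47 = 52.1 m

L ≈ 52.1 m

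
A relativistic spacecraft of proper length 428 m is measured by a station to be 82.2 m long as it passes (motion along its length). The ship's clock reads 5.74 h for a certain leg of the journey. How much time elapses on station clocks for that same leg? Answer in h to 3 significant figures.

Length contraction ⇒ γ = L₀/L = 428/82.2 = 5.2068
Time dilation: Δt = γτ₀ = 5.2068 × 5.74 h = 29.9 h

Δt ≈ 29.9 h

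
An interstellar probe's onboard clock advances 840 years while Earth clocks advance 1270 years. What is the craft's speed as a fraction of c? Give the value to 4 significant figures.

β ≈ 0.7500

γ = Δt/τ₀ = 1270/840 = 1.51190
β = √(1 − 1/γ²) = √(1 − 1/1.51190²) = 0.7500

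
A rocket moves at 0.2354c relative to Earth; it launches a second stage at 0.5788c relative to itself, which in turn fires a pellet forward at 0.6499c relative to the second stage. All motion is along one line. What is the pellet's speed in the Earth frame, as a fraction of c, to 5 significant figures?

Compose boost 2: (0.5788 + 0.2354)/(1 + 0.5788×0.2354) = 0.81420/1.136250 = 0.7165680
Compose boost 3: (0.6499 + 0.7165680)/(1 + 0.6499×0.7165680) = 1.366468/1.465698 = 0.93230

u ≈ 0.93230c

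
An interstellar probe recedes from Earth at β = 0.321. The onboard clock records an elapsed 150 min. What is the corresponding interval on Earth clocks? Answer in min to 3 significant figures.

Δt ≈ 158 min

γ = 1/√(1 − 0.321²) = 1.0559
Time dilation: Δt = γτ₀ = 1.0559 × 150 min = 158 min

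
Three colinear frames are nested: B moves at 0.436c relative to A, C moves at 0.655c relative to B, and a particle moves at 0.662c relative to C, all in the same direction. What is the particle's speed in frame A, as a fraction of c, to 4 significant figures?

u ≈ 0.9672c

Compose boost 2: (0.655 + 0.436)/(1 + 0.655×0.436) = 1.091/1.28558 = 0.848644
Compose boost 3: (0.662 + 0.848644)/(1 + 0.662×0.848644) = 1.51064/1.56180 = 0.9672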